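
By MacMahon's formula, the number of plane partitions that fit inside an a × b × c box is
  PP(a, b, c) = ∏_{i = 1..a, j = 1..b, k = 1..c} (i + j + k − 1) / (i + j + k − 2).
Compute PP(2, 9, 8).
PP(2, 9, 8) = 118195220

Evaluate the triple product over i = 1..2, j = 1..9, k = 1..8. The factors are (2/1) · (3/2) · (4/3) · (5/4) · (6/5) · (7/6) · (8/7) · (9/8) · … (144 factors total). The numerators and denominators telescope so the product is an integer; carrying out the multiplication exactly gives PP(2, 9, 8) = 118195220.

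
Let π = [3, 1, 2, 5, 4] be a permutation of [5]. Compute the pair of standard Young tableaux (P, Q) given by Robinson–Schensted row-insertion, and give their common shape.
P = [1, 2, 4] / [3, 5];  Q = [1, 3, 4] / [2, 5];  common shape = (3, 2)

Row-insert the values π_1, π_2, … into P one at a time, bumping the leftmost entry strictly greater than the inserted value down to the next row. The recording tableau Q records, in position (i, j), the step at which that cell was added to P.
  Insert 3 (step 1): P = [3];  Q = [1]
  Insert 1 (step 2): P = [1] / [3];  Q = [1] / [2]
  Insert 2 (step 3): P = [1, 2] / [3];  Q = [1, 3] / [2]
  Insert 5 (step 4): P = [1, 2, 5] / [3];  Q = [1, 3, 4] / [2]
  Insert 4 (step 5): P = [1, 2, 4] / [3, 5];  Q = [1, 3, 4] / [2, 5]
Final shape: (3, 2).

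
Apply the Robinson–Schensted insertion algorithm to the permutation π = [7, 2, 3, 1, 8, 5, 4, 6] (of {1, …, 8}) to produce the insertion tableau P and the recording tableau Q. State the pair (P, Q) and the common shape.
P = [1, 3, 4, 6] / [2, 5] / [7, 8];  Q = [1, 3, 5, 8] / [2, 6] / [4, 7];  common shape = (4, 2, 2)

Row-insert the values π_1, π_2, … into P one at a time, bumping the leftmost entry strictly greater than the inserted value down to the next row. The recording tableau Q records, in position (i, j), the step at which that cell was added to P.
  Insert 7 (step 1): P = [7];  Q = [1]
  Insert 2 (step 2): P = [2] / [7];  Q = [1] / [2]
  Insert 3 (step 3): P = [2, 3] / [7];  Q = [1, 3] / [2]
  Insert 1 (step 4): P = [1, 3] / [2] / [7];  Q = [1, 3] / [2] / [4]
  Insert 8 (step 5): P = [1, 3, 8] / [2] / [7];  Q = [1, 3, 5] / [2] / [4]
  Insert 5 (step 6): P = [1, 3, 5] / [2, 8] / [7];  Q = [1, 3, 5] / [2, 6] / [4]
  Insert 4 (step 7): P = [1, 3, 4] / [2, 5] / [7, 8];  Q = [1, 3, 5] / [2, 6] / [4, 7]
  Insert 6 (step 8): P = [1, 3, 4, 6] / [2, 5] / [7, 8];  Q = [1, 3, 5, 8] / [2, 6] / [4, 7]
Final shape: (4, 2, 2).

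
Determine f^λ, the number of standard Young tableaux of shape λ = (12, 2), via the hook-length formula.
# SYT of shape (12, 2) = 77

Hook-length formula: f^λ = n! / Π hook(c), product over all cells c of the Young diagram. For λ = (12, 2), n = 14 boxes. Hook lengths by row (left-to-right, top-to-bottom): [13, 12, 10, 9, 8, 7, 6, 5, 4, 3, 2, 1]; [2, 1]. Product of hooks = 1132185600. So f^λ = 14! / 1132185600 = 87178291200 / 1132185600 = 77.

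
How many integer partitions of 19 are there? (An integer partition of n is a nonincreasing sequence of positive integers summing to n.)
p(19) = 490

Compute p(n) via the recurrence p(n, m) = p(n, m−1) + p(n−m, m), where p(n, m) counts partitions of n with all parts ≤ m and p(n) = p(n, n). The base cases are p(0, m) = 1 and p(n, 0) = 0 for n > 0. Filling the table yields p(19) = 490. (Euler's pentagonal recurrence is an alternative.)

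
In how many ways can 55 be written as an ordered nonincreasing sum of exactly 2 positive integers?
p(55, 2 parts) = 27

Partitions of n into exactly k parts are in bijection with partitions of n − k into at most k parts (subtract 1 from each part). So p(55, exactly 2) = p(53, parts ≤ 2). Computing via the recurrence p(m, j) = p(m, j−1) + p(m−j, j) gives 27.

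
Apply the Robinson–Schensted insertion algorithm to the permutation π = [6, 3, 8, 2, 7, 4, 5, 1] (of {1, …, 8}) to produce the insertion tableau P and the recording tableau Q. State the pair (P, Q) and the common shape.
P = [1, 4, 5] / [2, 7] / [3, 8] / [6];  Q = [1, 3, 7] / [2, 5] / [4, 6] / [8];  common shape = (3, 2, 2, 1)

Row-insert the values π_1, π_2, … into P one at a time, bumping the leftmost entry strictly greater than the inserted value down to the next row. The recording tableau Q records, in position (i, j), the step at which that cell was added to P.
  Insert 6 (step 1): P = [6];  Q = [1]
  Insert 3 (step 2): P = [3] / [6];  Q = [1] / [2]
  Insert 8 (step 3): P = [3, 8] / [6];  Q = [1, 3] / [2]
  Insert 2 (step 4): P = [2, 8] / [3] / [6];  Q = [1, 3] / [2] / [4]
  Insert 7 (step 5): P = [2, 7] / [3, 8] / [6];  Q = [1, 3] / [2, 5] / [4]
  Insert 4 (step 6): P = [2, 4] / [3, 7] / [6, 8];  Q = [1, 3] / [2, 5] / [4, 6]
  Insert 5 (step 7): P = [2, 4, 5] / [3, 7] / [6, 8];  Q = [1, 3, 7] / [2, 5] / [4, 6]
  Insert 1 (step 8): P = [1, 4, 5] / [2, 7] / [3, 8] / [6];  Q = [1, 3, 7] / [2, 5] / [4, 6] / [8]
Final shape: (3, 2, 2, 1).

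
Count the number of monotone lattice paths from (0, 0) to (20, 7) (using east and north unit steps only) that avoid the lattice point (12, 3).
Number of paths = 662805

Total paths from (0, 0) to (20, 7): C(27, 20) = 888030. Paths through (12, 3): (paths (0, 0) → (12, 3)) × (paths (12, 3) → (20, 7)) = C(15, 12) · C(12, 8) = 455 · 495 = 225225. Avoidance count = 888030 − 225225 = 662805.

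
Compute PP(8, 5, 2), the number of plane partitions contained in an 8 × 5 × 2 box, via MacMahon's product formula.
PP(8, 5, 2) = 429429

Evaluate the triple product over i = 1..8, j = 1..5, k = 1..2. The factors are (2/1) · (3/2) · (3/2) · (4/3) · (4/3) · (5/4) · (5/4) · (6/5) · … (80 factors total). The numerators and denominators telescope so the product is an integer; carrying out the multiplication exactly gives PP(8, 5, 2) = 429429.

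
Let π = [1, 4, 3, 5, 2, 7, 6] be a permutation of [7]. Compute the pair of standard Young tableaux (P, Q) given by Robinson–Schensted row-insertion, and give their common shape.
P = [1, 2, 5, 6] / [3, 7] / [4];  Q = [1, 2, 4, 6] / [3, 7] / [5];  common shape = (4, 2, 1)

Row-insert the values π_1, π_2, … into P one at a time, bumping the leftmost entry strictly greater than the inserted value down to the next row. The recording tableau Q records, in position (i, j), the step at which that cell was added to P.
  Insert 1 (step 1): P = [1];  Q = [1]
  Insert 4 (step 2): P = [1, 4];  Q = [1, 2]
  Insert 3 (step 3): P = [1, 3] / [4];  Q = [1, 2] / [3]
  Insert 5 (step 4): P = [1, 3, 5] / [4];  Q = [1, 2, 4] / [3]
  Insert 2 (step 5): P = [1, 2, 5] / [3] / [4];  Q = [1, 2, 4] / [3] / [5]
  Insert 7 (step 6): P = [1, 2, 5, 7] / [3] / [4];  Q = [1, 2, 4, 6] / [3] / [5]
  Insert 6 (step 7): P = [1, 2, 5, 6] / [3, 7] / [4];  Q = [1, 2, 4, 6] / [3, 7] / [5]
Final shape: (4, 2, 1).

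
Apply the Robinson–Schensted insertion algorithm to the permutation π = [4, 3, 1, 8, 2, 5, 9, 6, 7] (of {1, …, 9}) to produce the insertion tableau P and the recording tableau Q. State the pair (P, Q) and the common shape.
P = [1, 2, 5, 6, 7] / [3, 8, 9] / [4];  Q = [1, 4, 6, 7, 9] / [2, 5, 8] / [3];  common shape = (5, 3, 1)

Row-insert the values π_1, π_2, … into P one at a time, bumping the leftmost entry strictly greater than the inserted value down to the next row. The recording tableau Q records, in position (i, j), the step at which that cell was added to P.
  Insert 4 (step 1): P = [4];  Q = [1]
  Insert 3 (step 2): P = [3] / [4];  Q = [1] / [2]
  Insert 1 (step 3): P = [1] / [3] / [4];  Q = [1] / [2] / [3]
  Insert 8 (step 4): P = [1, 8] / [3] / [4];  Q = [1, 4] / [2] / [3]
  Insert 2 (step 5): P = [1, 2] / [3, 8] / [4];  Q = [1, 4] / [2, 5] / [3]
  Insert 5 (step 6): P = [1, 2, 5] / [3, 8] / [4];  Q = [1, 4, 6] / [2, 5] / [3]
  Insert 9 (step 7): P = [1, 2, 5, 9] / [3, 8] / [4];  Q = [1, 4, 6, 7] / [2, 5] / [3]
  Insert 6 (step 8): P = [1, 2, 5, 6] / [3, 8, 9] / [4];  Q = [1, 4, 6, 7] / [2, 5, 8] / [3]
  Insert 7 (step 9): P = [1, 2, 5, 6, 7] / [3, 8, 9] / [4];  Q = [1, 4, 6, 7, 9] / [2, 5, 8] / [3]
Final shape: (5, 3, 1).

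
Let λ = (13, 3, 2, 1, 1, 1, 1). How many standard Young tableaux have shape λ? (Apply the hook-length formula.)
# SYT of shape (13, 3, 2, 1, 1, 1, 1) = 28078050

Hook-length formula: f^λ = n! / Π hook(c), product over all cells c of the Young diagram. For λ = (13, 3, 2, 1, 1, 1, 1), n = 22 boxes. Hook lengths by row (left-to-right, top-to-bottom): [19, 14, 12, 10, 9, 8, 7, 6, 5, 4, 3, 2, 1]; [8, 3, 1]; [6, 1]; [4]; [3]; [2]; [1]. Product of hooks = 40031295897600. So f^λ = 22! / 40031295897600 = 1124000727777607680000 / 40031295897600 = 28078050.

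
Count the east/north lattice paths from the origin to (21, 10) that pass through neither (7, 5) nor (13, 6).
Number of paths = 24456729

Inclusion–exclusion. Total paths: C(31, 21) = 44352165. Through P₁: C(12, 7)·C(19, 14) = 9209376. Through P₂: C(19, 13)·C(12, 8) = 13430340. Since P₁ is strictly southwest of P₂, a monotone path through both must visit P₁ then P₂; paths through both = C(12, 7)·C(7, 6)·C(12, 8) = 2744280. Avoid both = 44352165 − 9209376 − 13430340 + 2744280 = 24456729.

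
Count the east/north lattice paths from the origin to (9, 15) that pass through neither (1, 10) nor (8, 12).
Number of paths = 791051

Inclusion–exclusion. Total paths: C(24, 9) = 1307504. Through P₁: C(11, 1)·C(13, 8) = 14157. Through P₂: C(20, 8)·C(4, 1) = 503880. Since P₁ is strictly southwest of P₂, a monotone path through both must visit P₁ then P₂; paths through both = C(11, 1)·C(9, 7)·C(4, 1) = 1584. Avoid both = 1307504 − 14157 − 503880 + 1584 = 791051.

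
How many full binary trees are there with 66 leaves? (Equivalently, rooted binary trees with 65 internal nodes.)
C_65 = 1440418573150919668872489894243865350

These full binary trees are counted by the Catalan number C_n = (1/(n + 1)) · C(2n, n). For n = 65: C_65 = (1/66) · C(130, 65) = 95067625827960698145584333020095113100/66 = 1440418573150919668872489894243865350.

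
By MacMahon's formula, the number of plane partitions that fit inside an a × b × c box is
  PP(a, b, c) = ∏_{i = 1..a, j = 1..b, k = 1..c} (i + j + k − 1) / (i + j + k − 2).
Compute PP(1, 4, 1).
PP(1, 4, 1) = 5

Evaluate the triple product over i = 1..1, j = 1..4, k = 1..1. The factors are (2/1) · (3/2) · (4/3) · (5/4). The numerators and denominators telescope so the product is an integer; carrying out the multiplication exactly gives PP(1, 4, 1) = 5.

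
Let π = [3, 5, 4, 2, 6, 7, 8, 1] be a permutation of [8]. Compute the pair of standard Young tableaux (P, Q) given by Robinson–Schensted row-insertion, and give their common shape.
P = [1, 4, 6, 7, 8] / [2] / [3] / [5];  Q = [1, 2, 5, 6, 7] / [3] / [4] / [8];  common shape = (5, 1, 1, 1)

Row-insert the values π_1, π_2, … into P one at a time, bumping the leftmost entry strictly greater than the inserted value down to the next row. The recording tableau Q records, in position (i, j), the step at which that cell was added to P.
  Insert 3 (step 1): P = [3];  Q = [1]
  Insert 5 (step 2): P = [3, 5];  Q = [1, 2]
  Insert 4 (step 3): P = [3, 4] / [5];  Q = [1, 2] / [3]
  Insert 2 (step 4): P = [2, 4] / [3] / [5];  Q = [1, 2] / [3] / [4]
  Insert 6 (step 5): P = [2, 4, 6] / [3] / [5];  Q = [1, 2, 5] / [3] / [4]
  Insert 7 (step 6): P = [2, 4, 6, 7] / [3] / [5];  Q = [1, 2, 5, 6] / [3] / [4]
  Insert 8 (step 7): P = [2, 4, 6, 7, 8] / [3] / [5];  Q = [1, 2, 5, 6, 7] / [3] / [4]
  Insert 1 (step 8): P = [1, 4, 6, 7, 8] / [2] / [3] / [5];  Q = [1, 2, 5, 6, 7] / [3] / [4] / [8]
Final shape: (5, 1, 1, 1).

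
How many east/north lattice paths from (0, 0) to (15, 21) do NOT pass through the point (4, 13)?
Number of paths = 5388017400

Total paths from (0, 0) to (15, 21): C(36, 15) = 5567902560. Paths through (4, 13): (paths (0, 0) → (4, 13)) × (paths (4, 13) → (15, 21)) = C(17, 4) · C(19, 11) = 2380 · 75582 = 179885160. Avoidance count = 5567902560 − 179885160 = 5388017400.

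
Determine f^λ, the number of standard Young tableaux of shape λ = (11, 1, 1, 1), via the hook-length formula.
# SYT of shape (11, 1, 1, 1) = 286

Hook-length formula: f^λ = n! / Π hook(c), product over all cells c of the Young diagram. For λ = (11, 1, 1, 1), n = 14 boxes. Hook lengths by row (left-to-right, top-to-bottom): [14, 10, 9, 8, 7, 6, 5, 4, 3, 2, 1]; [3]; [2]; [1]. Product of hooks = 304819200. So f^λ = 14! / 304819200 = 87178291200 / 304819200 = 286.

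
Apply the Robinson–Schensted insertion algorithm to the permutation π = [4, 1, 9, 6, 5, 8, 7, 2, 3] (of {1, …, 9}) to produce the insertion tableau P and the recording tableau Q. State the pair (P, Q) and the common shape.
P = [1, 2, 3] / [4, 5, 7] / [6, 8] / [9];  Q = [1, 3, 6] / [2, 4, 7] / [5, 9] / [8];  common shape = (3, 3, 2, 1)

Row-insert the values π_1, π_2, … into P one at a time, bumping the leftmost entry strictly greater than the inserted value down to the next row. The recording tableau Q records, in position (i, j), the step at which that cell was added to P.
  Insert 4 (step 1): P = [4];  Q = [1]
  Insert 1 (step 2): P = [1] / [4];  Q = [1] / [2]
  Insert 9 (step 3): P = [1, 9] / [4];  Q = [1, 3] / [2]
  Insert 6 (step 4): P = [1, 6] / [4, 9];  Q = [1, 3] / [2, 4]
  Insert 5 (step 5): P = [1, 5] / [4, 6] / [9];  Q = [1, 3] / [2, 4] / [5]
  Insert 8 (step 6): P = [1, 5, 8] / [4, 6] / [9];  Q = [1, 3, 6] / [2, 4] / [5]
  Insert 7 (step 7): P = [1, 5, 7] / [4, 6, 8] / [9];  Q = [1, 3, 6] / [2, 4, 7] / [5]
  Insert 2 (step 8): P = [1, 2, 7] / [4, 5, 8] / [6] / [9];  Q = [1, 3, 6] / [2, 4, 7] / [5] / [8]
  Insert 3 (step 9): P = [1, 2, 3] / [4, 5, 7] / [6, 8] / [9];  Q = [1, 3, 6] / [2, 4, 7] / [5, 9] / [8]
Final shape: (3, 3, 2, 1).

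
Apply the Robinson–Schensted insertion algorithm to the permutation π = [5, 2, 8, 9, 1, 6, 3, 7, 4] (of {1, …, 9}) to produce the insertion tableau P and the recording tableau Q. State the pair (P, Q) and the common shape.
P = [1, 3, 4] / [2, 6, 7] / [5, 8, 9];  Q = [1, 3, 4] / [2, 6, 8] / [5, 7, 9];  common shape = (3, 3, 3)

Row-insert the values π_1, π_2, … into P one at a time, bumping the leftmost entry strictly greater than the inserted value down to the next row. The recording tableau Q records, in position (i, j), the step at which that cell was added to P.
  Insert 5 (step 1): P = [5];  Q = [1]
  Insert 2 (step 2): P = [2] / [5];  Q = [1] / [2]
  Insert 8 (step 3): P = [2, 8] / [5];  Q = [1, 3] / [2]
  Insert 9 (step 4): P = [2, 8, 9] / [5];  Q = [1, 3, 4] / [2]
  Insert 1 (step 5): P = [1, 8, 9] / [2] / [5];  Q = [1, 3, 4] / [2] / [5]
  Insert 6 (step 6): P = [1, 6, 9] / [2, 8] / [5];  Q = [1, 3, 4] / [2, 6] / [5]
  Insert 3 (step 7): P = [1, 3, 9] / [2, 6] / [5, 8];  Q = [1, 3, 4] / [2, 6] / [5, 7]
  Insert 7 (step 8): P = [1, 3, 7] / [2, 6, 9] / [5, 8];  Q = [1, 3, 4] / [2, 6, 8] / [5, 7]
  Insert 4 (step 9): P = [1, 3, 4] / [2, 6, 7] / [5, 8, 9];  Q = [1, 3, 4] / [2, 6, 8] / [5, 7, 9]
Final shape: (3, 3, 3).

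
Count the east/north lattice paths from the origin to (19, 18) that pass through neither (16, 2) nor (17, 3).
Number of paths = 17672370219

Inclusion–exclusion. Total paths: C(37, 19) = 17672631900. Through P₁: C(18, 16)·C(19, 3) = 148257. Through P₂: C(20, 17)·C(17, 2) = 155040. Since P₁ is strictly southwest of P₂, a monotone path through both must visit P₁ then P₂; paths through both = C(18, 16)·C(2, 1)·C(17, 2) = 41616. Avoid both = 17672631900 − 148257 − 155040 + 41616 = 17672370219.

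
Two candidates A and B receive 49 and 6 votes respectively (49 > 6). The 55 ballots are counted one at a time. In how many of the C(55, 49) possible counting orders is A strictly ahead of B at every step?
Strict-lead orderings = 22664655

Total orderings of the 55 votes with 49 for A: C(55, 49) = 28989675. By the Bertrand ballot formula (Cycle Lemma / reflection principle), the number of orderings in which A is strictly ahead of B throughout is (p − q)/(p + q) · C(p + q, p) = (49 − 6)/(49 + 6) · 28989675 = 22664655.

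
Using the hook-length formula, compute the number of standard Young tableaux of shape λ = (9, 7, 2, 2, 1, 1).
# SYT of shape (9, 7, 2, 2, 1, 1) = 642824910

Hook-length formula: f^λ = n! / Π hook(c), product over all cells c of the Young diagram. For λ = (9, 7, 2, 2, 1, 1), n = 22 boxes. Hook lengths by row (left-to-right, top-to-bottom): [14, 11, 8, 7, 6, 5, 4, 2, 1]; [11, 8, 5, 4, 3, 2, 1]; [5, 2]; [4, 1]; [2]; [1]. Product of hooks = 1748533248000. So f^λ = 22! / 1748533248000 = 1124000727777607680000 / 1748533248000 = 642824910.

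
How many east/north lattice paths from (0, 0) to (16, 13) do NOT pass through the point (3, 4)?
Number of paths = 50454215

Total paths from (0, 0) to (16, 13): C(29, 16) = 67863915. Paths through (3, 4): (paths (0, 0) → (3, 4)) × (paths (3, 4) → (16, 13)) = C(7, 3) · C(22, 13) = 35 · 497420 = 17409700. Avoidance count = 67863915 − 17409700 = 50454215.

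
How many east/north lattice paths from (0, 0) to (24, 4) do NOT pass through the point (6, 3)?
Number of paths = 18879

Total paths from (0, 0) to (24, 4): C(28, 24) = 20475. Paths through (6, 3): (paths (0, 0) → (6, 3)) × (paths (6, 3) → (24, 4)) = C(9, 6) · C(19, 18) = 84 · 19 = 1596. Avoidance count = 20475 − 1596 = 18879.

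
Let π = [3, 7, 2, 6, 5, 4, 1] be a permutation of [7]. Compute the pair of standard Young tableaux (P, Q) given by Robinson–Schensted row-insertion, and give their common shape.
P = [1, 4] / [2, 5] / [3] / [6] / [7];  Q = [1, 2] / [3, 4] / [5] / [6] / [7];  common shape = (2, 2, 1, 1, 1)

Row-insert the values π_1, π_2, … into P one at a time, bumping the leftmost entry strictly greater than the inserted value down to the next row. The recording tableau Q records, in position (i, j), the step at which that cell was added to P.
  Insert 3 (step 1): P = [3];  Q = [1]
  Insert 7 (step 2): P = [3, 7];  Q = [1, 2]
  Insert 2 (step 3): P = [2, 7] / [3];  Q = [1, 2] / [3]
  Insert 6 (step 4): P = [2, 6] / [3, 7];  Q = [1, 2] / [3, 4]
  Insert 5 (step 5): P = [2, 5] / [3, 6] / [7];  Q = [1, 2] / [3, 4] / [5]
  Insert 4 (step 6): P = [2, 4] / [3, 5] / [6] / [7];  Q = [1, 2] / [3, 4] / [5] / [6]
  Insert 1 (step 7): P = [1, 4] / [2, 5] / [3] / [6] / [7];  Q = [1, 2] / [3, 4] / [5] / [6] / [7]
Final shape: (2, 2, 1, 1, 1).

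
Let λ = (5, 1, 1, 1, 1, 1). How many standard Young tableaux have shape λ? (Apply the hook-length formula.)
# SYT of shape (5, 1, 1, 1, 1, 1) = 126

Hook-length formula: f^λ = n! / Π hook(c), product over all cells c of the Young diagram. For λ = (5, 1, 1, 1, 1, 1), n = 10 boxes. Hook lengths by row (left-to-right, top-to-bottom): [10, 4, 3, 2, 1]; [5]; [4]; [3]; [2]; [1]. Product of hooks = 28800. So f^λ = 10! / 28800 = 3628800 / 28800 = 126.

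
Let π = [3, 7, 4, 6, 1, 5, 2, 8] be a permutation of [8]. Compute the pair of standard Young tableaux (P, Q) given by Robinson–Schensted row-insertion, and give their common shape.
P = [1, 2, 5, 8] / [3, 4] / [6] / [7];  Q = [1, 2, 4, 8] / [3, 6] / [5] / [7];  common shape = (4, 2, 1, 1)

Row-insert the values π_1, π_2, … into P one at a time, bumping the leftmost entry strictly greater than the inserted value down to the next row. The recording tableau Q records, in position (i, j), the step at which that cell was added to P.
  Insert 3 (step 1): P = [3];  Q = [1]
  Insert 7 (step 2): P = [3, 7];  Q = [1, 2]
  Insert 4 (step 3): P = [3, 4] / [7];  Q = [1, 2] / [3]
  Insert 6 (step 4): P = [3, 4, 6] / [7];  Q = [1, 2, 4] / [3]
  Insert 1 (step 5): P = [1, 4, 6] / [3] / [7];  Q = [1, 2, 4] / [3] / [5]
  Insert 5 (step 6): P = [1, 4, 5] / [3, 6] / [7];  Q = [1, 2, 4] / [3, 6] / [5]
  Insert 2 (step 7): P = [1, 2, 5] / [3, 4] / [6] / [7];  Q = [1, 2, 4] / [3, 6] / [5] / [7]
  Insert 8 (step 8): P = [1, 2, 5, 8] / [3, 4] / [6] / [7];  Q = [1, 2, 4, 8] / [3, 6] / [5] / [7]
Final shape: (4, 2, 1, 1).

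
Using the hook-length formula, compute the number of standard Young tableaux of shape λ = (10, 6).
# SYT of shape (10, 6) = 3640

Hook-length formula: f^λ = n! / Π hook(c), product over all cells c of the Young diagram. For λ = (10, 6), n = 16 boxes. Hook lengths by row (left-to-right, top-to-bottom): [11, 10, 9, 8, 7, 6, 4, 3, 2, 1]; [6, 5, 4, 3, 2, 1]. Product of hooks = 5748019200. So f^λ = 16! / 5748019200 = 20922789888000 / 5748019200 = 3640.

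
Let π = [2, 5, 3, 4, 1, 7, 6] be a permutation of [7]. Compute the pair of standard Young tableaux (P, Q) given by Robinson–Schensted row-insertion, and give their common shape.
P = [1, 3, 4, 6] / [2, 7] / [5];  Q = [1, 2, 4, 6] / [3, 7] / [5];  common shape = (4, 2, 1)

Row-insert the values π_1, π_2, … into P one at a time, bumping the leftmost entry strictly greater than the inserted value down to the next row. The recording tableau Q records, in position (i, j), the step at which that cell was added to P.
  Insert 2 (step 1): P = [2];  Q = [1]
  Insert 5 (step 2): P = [2, 5];  Q = [1, 2]
  Insert 3 (step 3): P = [2, 3] / [5];  Q = [1, 2] / [3]
  Insert 4 (step 4): P = [2, 3, 4] / [5];  Q = [1, 2, 4] / [3]
  Insert 1 (step 5): P = [1, 3, 4] / [2] / [5];  Q = [1, 2, 4] / [3] / [5]
  Insert 7 (step 6): P = [1, 3, 4, 7] / [2] / [5];  Q = [1, 2, 4, 6] / [3] / [5]
  Insert 6 (step 7): P = [1, 3, 4, 6] / [2, 7] / [5];  Q = [1, 2, 4, 6] / [3, 7] / [5]
Final shape: (4, 2, 1).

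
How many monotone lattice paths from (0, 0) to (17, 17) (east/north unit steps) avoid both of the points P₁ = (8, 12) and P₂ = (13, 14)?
Number of paths = 1471961730

Inclusion–exclusion. Total paths: C(34, 17) = 2333606220. Through P₁: C(20, 8)·C(14, 9) = 252191940. Through P₂: C(27, 13)·C(7, 4) = 702040500. Since P₁ is strictly southwest of P₂, a monotone path through both must visit P₁ then P₂; paths through both = C(20, 8)·C(7, 5)·C(7, 4) = 92587950. Avoid both = 2333606220 − 252191940 − 702040500 + 92587950 = 1471961730.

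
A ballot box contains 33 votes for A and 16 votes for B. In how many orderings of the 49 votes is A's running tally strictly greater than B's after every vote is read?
Strict-lead orderings = 1161588834303

Total orderings of the 49 votes with 33 for A: C(49, 33) = 3348108992991. By the Bertrand ballot formula (Cycle Lemma / reflection principle), the number of orderings in which A is strictly ahead of B throughout is (p − q)/(p + q) · C(p + q, p) = (33 − 16)/(33 + 16) · 3348108992991 = 1161588834303.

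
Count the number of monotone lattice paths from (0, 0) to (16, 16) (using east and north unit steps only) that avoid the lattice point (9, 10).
Number of paths = 442559742

Total paths from (0, 0) to (16, 16): C(32, 16) = 601080390. Paths through (9, 10): (paths (0, 0) → (9, 10)) × (paths (9, 10) → (16, 16)) = C(19, 9) · C(13, 7) = 92378 · 1716 = 158520648. Avoidance count = 601080390 − 158520648 = 442559742.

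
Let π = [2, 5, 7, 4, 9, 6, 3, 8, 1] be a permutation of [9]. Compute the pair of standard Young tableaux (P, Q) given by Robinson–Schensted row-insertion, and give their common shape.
P = [1, 3, 6, 8] / [2, 7, 9] / [4] / [5];  Q = [1, 2, 3, 5] / [4, 6, 8] / [7] / [9];  common shape = (4, 3, 1, 1)

Row-insert the values π_1, π_2, … into P one at a time, bumping the leftmost entry strictly greater than the inserted value down to the next row. The recording tableau Q records, in position (i, j), the step at which that cell was added to P.
  Insert 2 (step 1): P = [2];  Q = [1]
  Insert 5 (step 2): P = [2, 5];  Q = [1, 2]
  Insert 7 (step 3): P = [2, 5, 7];  Q = [1, 2, 3]
  Insert 4 (step 4): P = [2, 4, 7] / [5];  Q = [1, 2, 3] / [4]
  Insert 9 (step 5): P = [2, 4, 7, 9] / [5];  Q = [1, 2, 3, 5] / [4]
  Insert 6 (step 6): P = [2, 4, 6, 9] / [5, 7];  Q = [1, 2, 3, 5] / [4, 6]
  Insert 3 (step 7): P = [2, 3, 6, 9] / [4, 7] / [5];  Q = [1, 2, 3, 5] / [4, 6] / [7]
  Insert 8 (step 8): P = [2, 3, 6, 8] / [4, 7, 9] / [5];  Q = [1, 2, 3, 5] / [4, 6, 8] / [7]
  Insert 1 (step 9): P = [1, 3, 6, 8] / [2, 7, 9] / [4] / [5];  Q = [1, 2, 3, 5] / [4, 6, 8] / [7] / [9]
Final shape: (4, 3, 1, 1).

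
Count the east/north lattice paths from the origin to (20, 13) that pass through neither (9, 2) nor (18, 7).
Number of paths = 523991160

Inclusion–exclusion. Total paths: C(33, 20) = 573166440. Through P₁: C(11, 9)·C(22, 11) = 38798760. Through P₂: C(25, 18)·C(8, 2) = 13459600. Since P₁ is strictly southwest of P₂, a monotone path through both must visit P₁ then P₂; paths through both = C(11, 9)·C(14, 9)·C(8, 2) = 3083080. Avoid both = 573166440 − 38798760 − 13459600 + 3083080 = 523991160.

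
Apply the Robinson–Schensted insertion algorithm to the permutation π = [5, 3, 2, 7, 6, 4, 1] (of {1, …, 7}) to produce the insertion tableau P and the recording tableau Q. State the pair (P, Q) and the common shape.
P = [1, 4] / [2, 6] / [3, 7] / [5];  Q = [1, 4] / [2, 5] / [3, 6] / [7];  common shape = (2, 2, 2, 1)

Row-insert the values π_1, π_2, … into P one at a time, bumping the leftmost entry strictly greater than the inserted value down to the next row. The recording tableau Q records, in position (i, j), the step at which that cell was added to P.
  Insert 5 (step 1): P = [5];  Q = [1]
  Insert 3 (step 2): P = [3] / [5];  Q = [1] / [2]
  Insert 2 (step 3): P = [2] / [3] / [5];  Q = [1] / [2] / [3]
  Insert 7 (step 4): P = [2, 7] / [3] / [5];  Q = [1, 4] / [2] / [3]
  Insert 6 (step 5): P = [2, 6] / [3, 7] / [5];  Q = [1, 4] / [2, 5] / [3]
  Insert 4 (step 6): P = [2, 4] / [3, 6] / [5, 7];  Q = [1, 4] / [2, 5] / [3, 6]
  Insert 1 (step 7): P = [1, 4] / [2, 6] / [3, 7] / [5];  Q = [1, 4] / [2, 5] / [3, 6] / [7]
Final shape: (2, 2, 2, 1).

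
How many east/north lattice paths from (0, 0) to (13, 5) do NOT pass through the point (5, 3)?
Number of paths = 6048

Total paths from (0, 0) to (13, 5): C(18, 13) = 8568. Paths through (5, 3): (paths (0, 0) → (5, 3)) × (paths (5, 3) → (13, 5)) = C(8, 5) · C(10, 8) = 56 · 45 = 2520. Avoidance count = 8568 − 2520 = 6048.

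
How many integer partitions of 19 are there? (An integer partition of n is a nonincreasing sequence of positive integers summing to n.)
p(19) = 490

Compute p(n) via the recurrence p(n, m) = p(n, m−1) + p(n−m, m), where p(n, m) counts partitions of n with all parts ≤ m and p(n) = p(n, n). The base cases are p(0, m) = 1 and p(n, 0) = 0 for n > 0. Filling the table yields p(19) = 490. (Euler's pentagonal recurrence is an alternative.)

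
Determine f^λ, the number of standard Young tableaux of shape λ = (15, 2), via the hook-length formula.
# SYT of shape (15, 2) = 119

Hook-length formula: f^λ = n! / Π hook(c), product over all cells c of the Young diagram. For λ = (15, 2), n = 17 boxes. Hook lengths by row (left-to-right, top-to-bottom): [16, 15, 13, 12, 11, 10, 9, 8, 7, 6, 5, 4, 3, 2, 1]; [2, 1]. Product of hooks = 2988969984000. So f^λ = 17! / 2988969984000 = 355687428096000 / 2988969984000 = 119.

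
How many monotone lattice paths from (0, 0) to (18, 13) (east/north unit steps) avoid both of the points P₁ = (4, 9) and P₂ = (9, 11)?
Number of paths = 195653200

Inclusion–exclusion. Total paths: C(31, 18) = 206253075. Through P₁: C(13, 4)·C(18, 14) = 2187900. Through P₂: C(20, 9)·C(11, 9) = 9237800. Since P₁ is strictly southwest of P₂, a monotone path through both must visit P₁ then P₂; paths through both = C(13, 4)·C(7, 5)·C(11, 9) = 825825. Avoid both = 206253075 − 2187900 − 9237800 + 825825 = 195653200.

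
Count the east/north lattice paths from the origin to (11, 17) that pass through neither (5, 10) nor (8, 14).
Number of paths = 12027732

Inclusion–exclusion. Total paths: C(28, 11) = 21474180. Through P₁: C(15, 5)·C(13, 6) = 5153148. Through P₂: C(22, 8)·C(6, 3) = 6395400. Since P₁ is strictly southwest of P₂, a monotone path through both must visit P₁ then P₂; paths through both = C(15, 5)·C(7, 3)·C(6, 3) = 2102100. Avoid both = 21474180 − 5153148 − 6395400 + 2102100 = 12027732.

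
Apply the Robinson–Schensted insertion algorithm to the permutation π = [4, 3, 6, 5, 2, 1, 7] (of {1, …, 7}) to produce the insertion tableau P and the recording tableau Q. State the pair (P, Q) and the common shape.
P = [1, 5, 7] / [2, 6] / [3] / [4];  Q = [1, 3, 7] / [2, 4] / [5] / [6];  common shape = (3, 2, 1, 1)

Row-insert the values π_1, π_2, … into P one at a time, bumping the leftmost entry strictly greater than the inserted value down to the next row. The recording tableau Q records, in position (i, j), the step at which that cell was added to P.
  Insert 4 (step 1): P = [4];  Q = [1]
  Insert 3 (step 2): P = [3] / [4];  Q = [1] / [2]
  Insert 6 (step 3): P = [3, 6] / [4];  Q = [1, 3] / [2]
  Insert 5 (step 4): P = [3, 5] / [4, 6];  Q = [1, 3] / [2, 4]
  Insert 2 (step 5): P = [2, 5] / [3, 6] / [4];  Q = [1, 3] / [2, 4] / [5]
  Insert 1 (step 6): P = [1, 5] / [2, 6] / [3] / [4];  Q = [1, 3] / [2, 4] / [5] / [6]
  Insert 7 (step 7): P = [1, 5, 7] / [2, 6] / [3] / [4];  Q = [1, 3, 7] / [2, 4] / [5] / [6]
Final shape: (3, 2, 1, 1).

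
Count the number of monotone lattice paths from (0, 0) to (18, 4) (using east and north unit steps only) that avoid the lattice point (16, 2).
Number of paths = 6397

Total paths from (0, 0) to (18, 4): C(22, 18) = 7315. Paths through (16, 2): (paths (0, 0) → (16, 2)) × (paths (16, 2) → (18, 4)) = C(18, 16) · C(4, 2) = 153 · 6 = 918. Avoidance count = 7315 − 918 = 6397.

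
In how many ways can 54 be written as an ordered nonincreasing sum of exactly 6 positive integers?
p(54, 6 parts) = 7760

Partitions of n into exactly k parts are in bijection with partitions of n − k into at most k parts (subtract 1 from each part). So p(54, exactly 6) = p(48, parts ≤ 6). Computing via the recurrence p(m, j) = p(m, j−1) + p(m−j, j) gives 7760.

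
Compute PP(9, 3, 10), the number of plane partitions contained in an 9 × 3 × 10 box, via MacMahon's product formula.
PP(9, 3, 10) = 8291930371088

Evaluate the triple product over i = 1..9, j = 1..3, k = 1..10. The factors are (2/1) · (3/2) · (4/3) · (5/4) · (6/5) · (7/6) · (8/7) · (9/8) · … (270 factors total). The numerators and denominators telescope so the product is an integer; carrying out the multiplication exactly gives PP(9, 3, 10) = 8291930371088.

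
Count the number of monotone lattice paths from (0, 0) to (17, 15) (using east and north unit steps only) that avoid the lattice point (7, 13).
Number of paths = 560606400

Total paths from (0, 0) to (17, 15): C(32, 17) = 565722720. Paths through (7, 13): (paths (0, 0) → (7, 13)) × (paths (7, 13) → (17, 15)) = C(20, 7) · C(12, 10) = 77520 · 66 = 5116320. Avoidance count = 565722720 − 5116320 = 560606400.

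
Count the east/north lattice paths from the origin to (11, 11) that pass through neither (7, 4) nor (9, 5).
Number of paths = 568196

Inclusion–exclusion. Total paths: C(22, 11) = 705432. Through P₁: C(11, 7)·C(11, 4) = 108900. Through P₂: C(14, 9)·C(8, 2) = 56056. Since P₁ is strictly southwest of P₂, a monotone path through both must visit P₁ then P₂; paths through both = C(11, 7)·C(3, 2)·C(8, 2) = 27720. Avoid both = 705432 − 108900 − 56056 + 27720 = 568196.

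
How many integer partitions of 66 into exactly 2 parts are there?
p(66, 2 parts) = 33

Partitions of n into exactly k parts are in bijection with partitions of n − k into at most k parts (subtract 1 from each part). So p(66, exactly 2) = p(64, parts ≤ 2). Computing via the recurrence p(m, j) = p(m, j−1) + p(m−j, j) gives 33.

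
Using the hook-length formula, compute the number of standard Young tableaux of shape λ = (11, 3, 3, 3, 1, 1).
# SYT of shape (11, 3, 3, 3, 1, 1) = 184667175

Hook-length formula: f^λ = n! / Π hook(c), product over all cells c of the Young diagram. For λ = (11, 3, 3, 3, 1, 1), n = 22 boxes. Hook lengths by row (left-to-right, top-to-bottom): [16, 13, 12, 8, 7, 6, 5, 4, 3, 2, 1]; [7, 4, 3]; [6, 3, 2]; [5, 2, 1]; [2]; [1]. Product of hooks = 6086629785600. So f^λ = 22! / 6086629785600 = 1124000727777607680000 / 6086629785600 = 184667175.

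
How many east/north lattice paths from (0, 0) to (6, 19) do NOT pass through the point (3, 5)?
Number of paths = 139020

Total paths from (0, 0) to (6, 19): C(25, 6) = 177100. Paths through (3, 5): (paths (0, 0) → (3, 5)) × (paths (3, 5) → (6, 19)) = C(8, 3) · C(17, 3) = 56 · 680 = 38080. Avoidance count = 177100 − 38080 = 139020.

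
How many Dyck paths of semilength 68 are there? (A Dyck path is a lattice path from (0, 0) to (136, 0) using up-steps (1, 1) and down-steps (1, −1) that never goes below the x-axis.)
C_68 = 86218923998960285726185640663701108500

These Dyck paths are counted by the Catalan number C_n = (1/(n + 1)) · C(2n, n). For n = 68: C_68 = (1/69) · C(136, 68) = 5949105755928259715106809205795376486500/69 = 86218923998960285726185640663701108500.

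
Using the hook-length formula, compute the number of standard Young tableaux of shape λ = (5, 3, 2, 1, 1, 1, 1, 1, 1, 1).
# SYT of shape (5, 3, 2, 1, 1, 1, 1, 1, 1, 1) = 353600

Hook-length formula: f^λ = n! / Π hook(c), product over all cells c of the Young diagram. For λ = (5, 3, 2, 1, 1, 1, 1, 1, 1, 1), n = 17 boxes. Hook lengths by row (left-to-right, top-to-bottom): [14, 6, 4, 2, 1]; [11, 3, 1]; [9, 1]; [7]; [6]; [5]; [4]; [3]; [2]; [1]. Product of hooks = 1005903360. So f^λ = 17! / 1005903360 = 355687428096000 / 1005903360 = 353600.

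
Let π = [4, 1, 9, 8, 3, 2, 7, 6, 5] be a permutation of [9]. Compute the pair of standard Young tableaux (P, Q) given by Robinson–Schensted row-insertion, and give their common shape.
P = [1, 2, 5] / [3, 6] / [4, 7] / [8] / [9];  Q = [1, 3, 7] / [2, 4] / [5, 8] / [6] / [9];  common shape = (3, 2, 2, 1, 1)

Row-insert the values π_1, π_2, … into P one at a time, bumping the leftmost entry strictly greater than the inserted value down to the next row. The recording tableau Q records, in position (i, j), the step at which that cell was added to P.
  Insert 4 (step 1): P = [4];  Q = [1]
  Insert 1 (step 2): P = [1] / [4];  Q = [1] / [2]
  Insert 9 (step 3): P = [1, 9] / [4];  Q = [1, 3] / [2]
  Insert 8 (step 4): P = [1, 8] / [4, 9];  Q = [1, 3] / [2, 4]
  Insert 3 (step 5): P = [1, 3] / [4, 8] / [9];  Q = [1, 3] / [2, 4] / [5]
  Insert 2 (step 6): P = [1, 2] / [3, 8] / [4] / [9];  Q = [1, 3] / [2, 4] / [5] / [6]
  Insert 7 (step 7): P = [1, 2, 7] / [3, 8] / [4] / [9];  Q = [1, 3, 7] / [2, 4] / [5] / [6]
  Insert 6 (step 8): P = [1, 2, 6] / [3, 7] / [4, 8] / [9];  Q = [1, 3, 7] / [2, 4] / [5, 8] / [6]
  Insert 5 (step 9): P = [1, 2, 5] / [3, 6] / [4, 7] / [8] / [9];  Q = [1, 3, 7] / [2, 4] / [5, 8] / [6] / [9]
Final shape: (3, 2, 2, 1, 1).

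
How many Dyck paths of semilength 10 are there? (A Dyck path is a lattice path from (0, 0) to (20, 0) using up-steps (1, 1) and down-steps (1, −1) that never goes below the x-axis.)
C_10 = 16796

These Dyck paths are counted by the Catalan number C_n = (1/(n + 1)) · C(2n, n). For n = 10: C_10 = (1/11) · C(20, 10) = 184756/11 = 16796.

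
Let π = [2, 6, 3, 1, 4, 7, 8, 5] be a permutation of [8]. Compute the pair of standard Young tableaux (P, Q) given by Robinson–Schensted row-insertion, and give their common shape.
P = [1, 3, 4, 5, 8] / [2, 7] / [6];  Q = [1, 2, 5, 6, 7] / [3, 8] / [4];  common shape = (5, 2, 1)

Row-insert the values π_1, π_2, … into P one at a time, bumping the leftmost entry strictly greater than the inserted value down to the next row. The recording tableau Q records, in position (i, j), the step at which that cell was added to P.
  Insert 2 (step 1): P = [2];  Q = [1]
  Insert 6 (step 2): P = [2, 6];  Q = [1, 2]
  Insert 3 (step 3): P = [2, 3] / [6];  Q = [1, 2] / [3]
  Insert 1 (step 4): P = [1, 3] / [2] / [6];  Q = [1, 2] / [3] / [4]
  Insert 4 (step 5): P = [1, 3, 4] / [2] / [6];  Q = [1, 2, 5] / [3] / [4]
  Insert 7 (step 6): P = [1, 3, 4, 7] / [2] / [6];  Q = [1, 2, 5, 6] / [3] / [4]
  Insert 8 (step 7): P = [1, 3, 4, 7, 8] / [2] / [6];  Q = [1, 2, 5, 6, 7] / [3] / [4]
  Insert 5 (step 8): P = [1, 3, 4, 5, 8] / [2, 7] / [6];  Q = [1, 2, 5, 6, 7] / [3, 8] / [4]
Final shape: (5, 2, 1).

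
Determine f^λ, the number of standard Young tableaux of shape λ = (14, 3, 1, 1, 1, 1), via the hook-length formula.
# SYT of shape (14, 3, 1, 1, 1, 1) = 1101600

Hook-length formula: f^λ = n! / Π hook(c), product over all cells c of the Young diagram. For λ = (14, 3, 1, 1, 1, 1), n = 21 boxes. Hook lengths by row (left-to-right, top-to-bottom): [19, 14, 13, 11, 10, 9, 8, 7, 6, 5, 4, 3, 2, 1]; [7, 2, 1]; [4]; [3]; [2]; [1]. Product of hooks = 46378850918400. So f^λ = 21! / 46378850918400 = 51090942171709440000 / 46378850918400 = 1101600.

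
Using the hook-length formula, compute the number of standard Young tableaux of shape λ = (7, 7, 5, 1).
# SYT of shape (7, 7, 5, 1) = 11085360

Hook-length formula: f^λ = n! / Π hook(c), product over all cells c of the Young diagram. For λ = (7, 7, 5, 1), n = 20 boxes. Hook lengths by row (left-to-right, top-to-bottom): [10, 8, 7, 6, 5, 3, 2]; [9, 7, 6, 5, 4, 2, 1]; [6, 4, 3, 2, 1]; [1]. Product of hooks = 219469824000. So f^λ = 20! / 219469824000 = 2432902008176640000 / 219469824000 = 11085360.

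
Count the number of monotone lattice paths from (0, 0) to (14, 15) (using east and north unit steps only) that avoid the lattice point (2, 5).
Number of paths = 63979194

Total paths from (0, 0) to (14, 15): C(29, 14) = 77558760. Paths through (2, 5): (paths (0, 0) → (2, 5)) × (paths (2, 5) → (14, 15)) = C(7, 2) · C(22, 12) = 21 · 646646 = 13579566. Avoidance count = 77558760 − 13579566 = 63979194.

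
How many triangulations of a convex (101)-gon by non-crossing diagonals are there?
C_99 = 227508830794229349661819540395688853956041682601541047340

These polygon triangulations are counted by the Catalan number C_n = (1/(n + 1)) · C(2n, n). For n = 99: C_99 = (1/100) · C(198, 99) = 22750883079422934966181954039568885395604168260154104734000/100 = 227508830794229349661819540395688853956041682601541047340.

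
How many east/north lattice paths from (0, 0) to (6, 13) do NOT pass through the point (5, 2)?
Number of paths = 26880

Total paths from (0, 0) to (6, 13): C(19, 6) = 27132. Paths through (5, 2): (paths (0, 0) → (5, 2)) × (paths (5, 2) → (6, 13)) = C(7, 5) · C(12, 1) = 21 · 12 = 252. Avoidance count = 27132 − 252 = 26880.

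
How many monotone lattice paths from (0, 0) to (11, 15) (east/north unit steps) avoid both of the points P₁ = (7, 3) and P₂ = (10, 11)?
Number of paths = 5843180

Inclusion–exclusion. Total paths: C(26, 11) = 7726160. Through P₁: C(10, 7)·C(16, 4) = 218400. Through P₂: C(21, 10)·C(5, 1) = 1763580. Since P₁ is strictly southwest of P₂, a monotone path through both must visit P₁ then P₂; paths through both = C(10, 7)·C(11, 3)·C(5, 1) = 99000. Avoid both = 7726160 − 218400 − 1763580 + 99000 = 5843180.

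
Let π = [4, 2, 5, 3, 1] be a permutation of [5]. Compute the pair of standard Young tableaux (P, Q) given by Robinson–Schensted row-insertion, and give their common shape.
P = [1, 3] / [2, 5] / [4];  Q = [1, 3] / [2, 4] / [5];  common shape = (2, 2, 1)

Row-insert the values π_1, π_2, … into P one at a time, bumping the leftmost entry strictly greater than the inserted value down to the next row. The recording tableau Q records, in position (i, j), the step at which that cell was added to P.
  Insert 4 (step 1): P = [4];  Q = [1]
  Insert 2 (step 2): P = [2] / [4];  Q = [1] / [2]
  Insert 5 (step 3): P = [2, 5] / [4];  Q = [1, 3] / [2]
  Insert 3 (step 4): P = [2, 3] / [4, 5];  Q = [1, 3] / [2, 4]
  Insert 1 (step 5): P = [1, 3] / [2, 5] / [4];  Q = [1, 3] / [2, 4] / [5]
Final shape: (2, 2, 1).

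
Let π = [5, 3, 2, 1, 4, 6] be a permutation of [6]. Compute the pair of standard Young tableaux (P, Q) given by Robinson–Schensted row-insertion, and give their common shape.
P = [1, 4, 6] / [2] / [3] / [5];  Q = [1, 5, 6] / [2] / [3] / [4];  common shape = (3, 1, 1, 1)

Row-insert the values π_1, π_2, … into P one at a time, bumping the leftmost entry strictly greater than the inserted value down to the next row. The recording tableau Q records, in position (i, j), the step at which that cell was added to P.
  Insert 5 (step 1): P = [5];  Q = [1]
  Insert 3 (step 2): P = [3] / [5];  Q = [1] / [2]
  Insert 2 (step 3): P = [2] / [3] / [5];  Q = [1] / [2] / [3]
  Insert 1 (step 4): P = [1] / [2] / [3] / [5];  Q = [1] / [2] / [3] / [4]
  Insert 4 (step 5): P = [1, 4] / [2] / [3] / [5];  Q = [1, 5] / [2] / [3] / [4]
  Insert 6 (step 6): P = [1, 4, 6] / [2] / [3] / [5];  Q = [1, 5, 6] / [2] / [3] / [4]
Final shape: (3, 1, 1, 1).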